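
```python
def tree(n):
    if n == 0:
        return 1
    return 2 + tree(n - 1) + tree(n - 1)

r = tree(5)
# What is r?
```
Call trace (a repeated sub-call is expanded the first time; later identical calls just restate its return value):
tree(n=5)
  tree(n=4)
    tree(n=3)
      tree(n=2)
        tree(n=1)
          tree(n=0)
          -> return 1
          tree(n=0)
          -> return 1
        -> return 4
        tree(n=1) -> return 4  (same call as traced above)
      -> return 10
      tree(n=2) -> return 10  (same call as traced above)
    -> return 22
    tree(n=3) -> return 22  (same call as traced above)
  -> return 46
  tree(n=4) -> return 46  (same call as traced above)
-> return 94

Final answer: 94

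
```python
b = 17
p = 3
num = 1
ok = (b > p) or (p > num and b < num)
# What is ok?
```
Trace:
  b=17
  b=17, p=3
  b=17, p=3, num=1
  b=17, p=3, num=1, ok=True

Final answer: True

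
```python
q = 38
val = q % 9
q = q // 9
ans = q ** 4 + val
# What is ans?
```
Trace:
  q=38
  q=38, val=2
  q=4, val=2
  q=4, val=2, ans=258

Final answer: 258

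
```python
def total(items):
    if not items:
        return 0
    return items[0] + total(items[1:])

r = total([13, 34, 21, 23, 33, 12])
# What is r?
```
Call trace:
total(items=[13, 34, 21, 23, 33, 12])
  total(items=[34, 21, 23, 33, 12])
    total(items=[21, 23, 33, 12])
      total(items=[23, 33, 12])
        total(items=[33, 12])
          total(items=[12])
            total(items=[])
            -> return 0
          -> return 12
        -> return 45
      -> return 68
    -> return 89
  -> return 123
-> return 136

Final answer: 136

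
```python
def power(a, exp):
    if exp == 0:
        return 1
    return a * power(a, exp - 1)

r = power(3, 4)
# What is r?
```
Call trace:
power(a=3, exp=4)
  power(a=3, exp=3)
    power(a=3, exp=2)
      power(a=3, exp=1)
        power(a=3, exp=0)
        -> return 1
      -> return 3
    -> return 9
  -> return 27
-> return 81

Final answer: 81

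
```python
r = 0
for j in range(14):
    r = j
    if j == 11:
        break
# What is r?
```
Trace:
  r=0
  r=0, j=0
  r=1, j=1
  r=2, j=2
  r=3, j=3
  r=4, j=4
  r=5, j=5
  r=6, j=6
  r=7, j=7
  r=8, j=8
  r=9, j=9
  r=10, j=10
  r=11, j=11

Final answer: 11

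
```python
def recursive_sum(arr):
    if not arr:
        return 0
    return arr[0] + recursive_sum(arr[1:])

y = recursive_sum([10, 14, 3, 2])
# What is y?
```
Call trace:
recursive_sum(arr=[10, 14, 3, 2])
  recursive_sum(arr=[14, 3, 2])
    recursive_sum(arr=[3, 2])
      recursive_sum(arr=[2])
        recursive_sum(arr=[])
        -> return 0
      -> return 2
    -> return 5
  -> return 19
-> return 29

Final answer: 29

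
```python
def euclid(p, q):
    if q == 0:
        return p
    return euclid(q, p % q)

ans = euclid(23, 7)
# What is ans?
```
Call trace:
euclid(p=23, q=7)
  euclid(p=7, q=2)
    euclid(p=2, q=1)
      euclid(p=1, q=0)
      -> return 1
    -> return 1
  -> return 1
-> return 1

Final answer: 1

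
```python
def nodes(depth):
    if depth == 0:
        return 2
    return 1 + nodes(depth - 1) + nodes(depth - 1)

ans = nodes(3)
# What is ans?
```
Call trace (a repeated sub-call is expanded the first time; later identical calls just restate its return value):
nodes(depth=3)
  nodes(depth=2)
    nodes(depth=1)
      nodes(depth=0)
      -> return 2
      nodes(depth=0)
      -> return 2
    -> return 5
    nodes(depth=1) -> return 5  (same call as traced above)
  -> return 11
  nodes(depth=2) -> return 11  (same call as traced above)
-> return 23

Final answer: 23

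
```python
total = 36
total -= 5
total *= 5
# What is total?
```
Trace:
  total=36
  total=31
  total=155

Final answer: 155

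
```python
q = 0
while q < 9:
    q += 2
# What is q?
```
Trace:
  q=0
  q=2
  q=4
  q=6
  q=8
  q=10

Final answer: 10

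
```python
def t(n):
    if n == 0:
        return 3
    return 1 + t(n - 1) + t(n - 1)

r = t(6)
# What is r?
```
Call trace (a repeated sub-call is expanded the first time; later identical calls just restate its return value):
t(n=6)
  t(n=5)
    t(n=4)
      t(n=3)
        t(n=2)
          t(n=1)
            t(n=0)
            -> return 3
            t(n=0)
            -> return 3
          -> return 7
          t(n=1) -> return 7  (same call as traced above)
        -> return 15
        t(n=2) -> return 15  (same call as traced above)
      -> return 31
      t(n=3) -> return 31  (same call as traced above)
    -> return 63
    t(n=4) -> return 63  (same call as traced above)
  -> return 127
  t(n=5) -> return 127  (same call as traced above)
-> return 255

Final answer: 255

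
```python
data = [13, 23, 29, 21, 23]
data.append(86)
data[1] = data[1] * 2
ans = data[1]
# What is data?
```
Trace:
  data=[13, 23, 29, 21, 23]
  data=[13, 23, 29, 21, 23, 86]
  data=[13, 46, 29, 21, 23, 86]
  data=[13, 46, 29, 21, 23, 86], ans=46

Final answer: [13, 46, 29, 21, 23, 86]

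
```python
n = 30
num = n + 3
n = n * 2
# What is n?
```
Trace:
  n=30
  n=30, num=33
  n=60, num=33

Final answer: 60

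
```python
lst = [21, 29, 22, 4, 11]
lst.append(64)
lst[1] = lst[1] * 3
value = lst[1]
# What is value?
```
Trace:
  lst=[21, 29, 22, 4, 11]
  lst=[21, 29, 22, 4, 11, 64]
  lst=[21, 87, 22, 4, 11, 64]
  lst=[21, 87, 22, 4, 11, 64], value=87

Final answer: 87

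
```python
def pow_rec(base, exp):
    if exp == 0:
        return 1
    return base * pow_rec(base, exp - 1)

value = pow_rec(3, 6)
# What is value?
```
Call trace:
pow_rec(base=3, exp=6)
  pow_rec(base=3, exp=5)
    pow_rec(base=3, exp=4)
      pow_rec(base=3, exp=3)
        pow_rec(base=3, exp=2)
          pow_rec(base=3, exp=1)
            pow_rec(base=3, exp=0)
            -> return 1
          -> return 3
        -> return 9
      -> return 27
    -> return 81
  -> return 243
-> return 729

Final answer: 729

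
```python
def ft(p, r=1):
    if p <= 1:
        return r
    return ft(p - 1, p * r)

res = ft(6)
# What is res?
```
Call trace:
ft(p=6, r=1)
  ft(p=5, r=6)
    ft(p=4, r=30)
      ft(p=3, r=120)
        ft(p=2, r=360)
          ft(p=1, r=720)
          -> return 720
        -> return 720
      -> return 720
    -> return 720
  -> return 720
-> return 720

Final answer: 720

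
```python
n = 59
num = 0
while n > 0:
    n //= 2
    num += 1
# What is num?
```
Trace:
  n=59
  n=59, num=0
  n=29, num=1
  n=14, num=2
  n=7, num=3
  n=3, num=4
  n=1, num=5
  n=0, num=6

Final answer: 6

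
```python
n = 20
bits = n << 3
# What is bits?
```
Trace:
  n=20
  n=20, bits=160

Final answer: 160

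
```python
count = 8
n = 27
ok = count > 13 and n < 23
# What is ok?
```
Trace:
  count=8
  count=8, n=27
  count=8, n=27, ok=False

Final answer: False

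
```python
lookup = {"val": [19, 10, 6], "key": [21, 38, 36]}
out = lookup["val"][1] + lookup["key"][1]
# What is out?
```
Trace:
  lookup={'val': [19, 10, 6], 'key': [21, 38, 36]}
  lookup={'val': [19, 10, 6], 'key': [21, 38, 36]}, out=48

Final answer: 48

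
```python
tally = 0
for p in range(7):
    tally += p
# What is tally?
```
Trace:
  tally=0
  tally=0, p=0
  tally=1, p=1
  tally=3, p=2
  tally=6, p=3
  tally=10, p=4
  tally=15, p=5
  tally=21, p=6

Final answer: 21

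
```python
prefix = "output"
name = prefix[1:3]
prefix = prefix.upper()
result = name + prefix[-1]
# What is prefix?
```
Trace:
  prefix='output'
  prefix='output', name='ut'
  prefix='OUTPUT', name='ut'
  prefix='OUTPUT', name='ut', result='utT'

Final answer: 'OUTPUT'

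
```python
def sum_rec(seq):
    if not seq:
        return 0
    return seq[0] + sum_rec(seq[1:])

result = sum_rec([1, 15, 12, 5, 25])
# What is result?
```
Call trace:
sum_rec(seq=[1, 15, 12, 5, 25])
  sum_rec(seq=[15, 12, 5, 25])
    sum_rec(seq=[12, 5, 25])
      sum_rec(seq=[5, 25])
        sum_rec(seq=[25])
          sum_rec(seq=[])
          -> return 0
        -> return 25
      -> return 30
    -> return 42
  -> return 57
-> return 58

Final answer: 58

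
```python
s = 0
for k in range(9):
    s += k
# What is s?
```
Trace:
  s=0
  s=0, k=0
  s=1, k=1
  s=3, k=2
  s=6, k=3
  s=10, k=4
  s=15, k=5
  s=21, k=6
  s=28, k=7
  s=36, k=8

Final answer: 36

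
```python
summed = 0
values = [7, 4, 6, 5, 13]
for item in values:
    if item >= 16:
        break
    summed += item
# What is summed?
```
Trace:
  summed=0
  summed=7, item=7
  summed=11, item=4
  summed=17, item=6
  summed=22, item=5
  summed=35, item=13

Final answer: 35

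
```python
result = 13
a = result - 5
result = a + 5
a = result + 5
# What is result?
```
Trace:
  result=13
  result=13, a=8
  result=13, a=8
  result=13, a=18

Final answer: 13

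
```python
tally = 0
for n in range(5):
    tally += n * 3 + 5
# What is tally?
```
Trace:
  tally=0
  tally=5, n=0
  tally=13, n=1
  tally=24, n=2
  tally=38, n=3
  tally=55, n=4

Final answer: 55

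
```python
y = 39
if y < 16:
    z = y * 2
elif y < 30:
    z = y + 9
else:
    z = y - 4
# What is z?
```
Trace:
  y=39
  y=39, z=35

Final answer: 35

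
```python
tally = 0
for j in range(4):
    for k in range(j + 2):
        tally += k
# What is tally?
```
Trace:
  tally=0
  tally=0, j=0, k=0
  tally=1, j=0, k=1
  tally=1, j=1, k=0
  tally=2, j=1, k=1
  tally=4, j=1, k=2
  tally=4, j=2, k=0
  tally=5, j=2, k=1
  tally=7, j=2, k=2
  tally=10, j=2, k=3
  tally=10, j=3, k=0
  tally=11, j=3, k=1
  tally=13, j=3, k=2
  tally=16, j=3, k=3
  tally=20, j=3, k=4

Final answer: 20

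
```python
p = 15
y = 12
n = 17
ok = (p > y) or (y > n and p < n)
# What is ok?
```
Trace:
  p=15
  p=15, y=12
  p=15, y=12, n=17
  p=15, y=12, n=17, ok=True

Final answer: True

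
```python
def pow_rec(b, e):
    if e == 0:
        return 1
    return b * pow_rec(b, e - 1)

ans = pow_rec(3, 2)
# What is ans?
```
Call trace:
pow_rec(b=3, e=2)
  pow_rec(b=3, e=1)
    pow_rec(b=3, e=0)
    -> return 1
  -> return 3
-> return 9

Final answer: 9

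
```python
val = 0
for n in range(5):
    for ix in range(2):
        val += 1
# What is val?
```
Trace:
  val=0
  val=1, n=0, ix=0
  val=2, n=0, ix=1
  val=3, n=1, ix=0
  val=4, n=1, ix=1
  val=5, n=2, ix=0
  val=6, n=2, ix=1
  val=7, n=3, ix=0
  val=8, n=3, ix=1
  val=9, n=4, ix=0
  val=10, n=4, ix=1

Final answer: 10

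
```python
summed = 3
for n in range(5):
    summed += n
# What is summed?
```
Trace:
  summed=3
  summed=3, n=0
  summed=4, n=1
  summed=6, n=2
  summed=9, n=3
  summed=13, n=4

Final answer: 13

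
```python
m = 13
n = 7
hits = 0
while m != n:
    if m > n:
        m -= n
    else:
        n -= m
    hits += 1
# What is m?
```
Trace:
  m=13
  m=13, n=7
  m=13, n=7, hits=0
  m=6, n=7, hits=1
  m=6, n=1, hits=2
  m=5, n=1, hits=3
  m=4, n=1, hits=4
  m=3, n=1, hits=5
  m=2, n=1, hits=6
  m=1, n=1, hits=7

Final answer: 1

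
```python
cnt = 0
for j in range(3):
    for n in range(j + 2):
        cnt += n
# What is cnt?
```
Trace:
  cnt=0
  cnt=0, j=0, n=0
  cnt=1, j=0, n=1
  cnt=1, j=1, n=0
  cnt=2, j=1, n=1
  cnt=4, j=1, n=2
  cnt=4, j=2, n=0
  cnt=5, j=2, n=1
  cnt=7, j=2, n=2
  cnt=10, j=2, n=3

Final answer: 10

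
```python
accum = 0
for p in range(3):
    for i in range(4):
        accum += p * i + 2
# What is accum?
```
Trace:
  accum=0
  accum=2, p=0, i=0
  accum=4, p=0, i=1
  accum=6, p=0, i=2
  accum=8, p=0, i=3
  accum=10, p=1, i=0
  accum=13, p=1, i=1
  accum=17, p=1, i=2
  accum=22, p=1, i=3
  accum=24, p=2, i=0
  accum=28, p=2, i=1
  accum=34, p=2, i=2
  accum=42, p=2, i=3

Final answer: 42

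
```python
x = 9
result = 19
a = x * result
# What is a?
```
Trace:
  x=9
  x=9, result=19
  x=9, result=19, a=171

Final answer: 171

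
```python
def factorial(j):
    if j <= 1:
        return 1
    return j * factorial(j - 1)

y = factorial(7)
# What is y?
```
Call trace:
factorial(j=7)
  factorial(j=6)
    factorial(j=5)
      factorial(j=4)
        factorial(j=3)
          factorial(j=2)
            factorial(j=1)
            -> return 1
          -> return 2
        -> return 6
      -> return 24
    -> return 120
  -> return 720
-> return 5040

Final answer: 5040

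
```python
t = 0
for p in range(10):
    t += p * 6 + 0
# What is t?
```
Trace:
  t=0
  t=0, p=0
  t=6, p=1
  t=18, p=2
  t=36, p=3
  t=60, p=4
  t=90, p=5
  t=126, p=6
  t=168, p=7
  t=216, p=8
  t=270, p=9

Final answer: 270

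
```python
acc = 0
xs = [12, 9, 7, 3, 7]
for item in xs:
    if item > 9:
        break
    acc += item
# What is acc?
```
Trace:
  acc=0
  acc=0, item=12

Final answer: 0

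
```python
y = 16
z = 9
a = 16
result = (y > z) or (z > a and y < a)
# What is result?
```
Trace:
  y=16
  y=16, z=9
  y=16, z=9, a=16
  y=16, z=9, a=16, result=True

Final answer: True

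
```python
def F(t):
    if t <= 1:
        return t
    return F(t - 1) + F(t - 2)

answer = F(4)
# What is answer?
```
Call trace (a repeated sub-call is expanded the first time; later identical calls just restate its return value):
F(t=4)
  F(t=3)
    F(t=2)
      F(t=1)
      -> return 1
      F(t=0)
      -> return 0
    -> return 1
    F(t=1)
    -> return 1
  -> return 2
  F(t=2) -> return 1  (same call as traced above)
-> return 3

Final answer: 3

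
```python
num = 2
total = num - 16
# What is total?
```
Trace:
  num=2
  num=2, total=-14

Final answer: -14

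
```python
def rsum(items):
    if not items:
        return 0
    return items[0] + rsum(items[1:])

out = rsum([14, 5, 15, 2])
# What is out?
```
Call trace:
rsum(items=[14, 5, 15, 2])
  rsum(items=[5, 15, 2])
    rsum(items=[15, 2])
      rsum(items=[2])
        rsum(items=[])
        -> return 0
      -> return 2
    -> return 17
  -> return 22
-> return 36

Final answer: 36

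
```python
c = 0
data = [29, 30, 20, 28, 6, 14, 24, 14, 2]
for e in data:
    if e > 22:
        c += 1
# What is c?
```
Trace:
  c=0
  c=1, e=29
  c=2, e=30
  c=2, e=20
  c=3, e=28
  c=3, e=6
  c=3, e=14
  c=4, e=24
  c=4, e=14
  c=4, e=2

Final answer: 4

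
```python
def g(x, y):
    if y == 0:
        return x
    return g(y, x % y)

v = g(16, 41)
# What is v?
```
Call trace:
g(x=16, y=41)
  g(x=41, y=16)
    g(x=16, y=9)
      g(x=9, y=7)
        g(x=7, y=2)
          g(x=2, y=1)
            g(x=1, y=0)
            -> return 1
          -> return 1
        -> return 1
      -> return 1
    -> return 1
  -> return 1
-> return 1

Final answer: 1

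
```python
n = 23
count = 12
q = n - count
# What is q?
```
Trace:
  n=23
  n=23, count=12
  n=23, count=12, q=11

Final answer: 11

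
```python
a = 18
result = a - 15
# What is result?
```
Trace:
  a=18
  a=18, result=3

Final answer: 3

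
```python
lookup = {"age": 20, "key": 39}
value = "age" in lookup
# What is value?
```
Trace:
  lookup={'age': 20, 'key': 39}
  lookup={'age': 20, 'key': 39}, value=True

Final answer: True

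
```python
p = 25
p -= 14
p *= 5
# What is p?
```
Trace:
  p=25
  p=11
  p=55

Final answer: 55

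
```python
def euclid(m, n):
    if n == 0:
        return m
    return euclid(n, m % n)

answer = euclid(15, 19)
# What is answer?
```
Call trace:
euclid(m=15, n=19)
  euclid(m=19, n=15)
    euclid(m=15, n=4)
      euclid(m=4, n=3)
        euclid(m=3, n=1)
          euclid(m=1, n=0)
          -> return 1
        -> return 1
      -> return 1
    -> return 1
  -> return 1
-> return 1

Final answer: 1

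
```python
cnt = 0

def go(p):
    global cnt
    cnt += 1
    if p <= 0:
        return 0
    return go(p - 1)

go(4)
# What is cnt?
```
Call trace:
go(p=4)
  go(p=3)
    go(p=2)
      go(p=1)
        go(p=0)
        -> return 0
      -> return 0
    -> return 0
  -> return 0
-> return 0

cnt is incremented once per call. go is entered once for each p = 4, 3, 2, 1, 0 (the p <= 0 call returns without recursing), i.e. 4 + 1 calls.
cnt = 5

Final answer: 5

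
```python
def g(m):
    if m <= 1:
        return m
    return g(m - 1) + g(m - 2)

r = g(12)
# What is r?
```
Call trace (a repeated sub-call is expanded the first time; later identical calls just restate its return value):
g(m=12)
  g(m=11)
    g(m=10)
      g(m=9)
        g(m=8)
          g(m=7)
            g(m=6)
              g(m=5)
                g(m=4)
                  g(m=3)
                    g(m=2)
                      g(m=1)
                      -> return 1
                      g(m=0)
                      -> return 0
                    -> return 1
                    g(m=1)
                    -> return 1
                  -> return 2
                  g(m=2) -> return 1  (same call as traced above)
                -> return 3
                g(m=3) -> return 2  (same call as traced above)
              -> return 5
              g(m=4) -> return 3  (same call as traced above)
            -> return 8
            g(m=5) -> return 5  (same call as traced above)
          -> return 13
          g(m=6) -> return 8  (same call as traced above)
        -> return 21
        g(m=7) -> return 13  (same call as traced above)
      -> return 34
      g(m=8) -> return 21  (same call as traced above)
    -> return 55
    g(m=9) -> return 34  (same call as traced above)
  -> return 89
  g(m=10) -> return 55  (same call as traced above)
-> return 144

Final answer: 144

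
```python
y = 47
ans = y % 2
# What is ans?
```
Trace:
  y=47
  y=47, ans=1

Final answer: 1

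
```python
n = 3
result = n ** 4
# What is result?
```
Trace:
  n=3
  n=3, result=81

Final answer: 81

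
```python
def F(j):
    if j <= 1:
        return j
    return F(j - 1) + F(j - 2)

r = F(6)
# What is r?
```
Call trace (a repeated sub-call is expanded the first time; later identical calls just restate its return value):
F(j=6)
  F(j=5)
    F(j=4)
      F(j=3)
        F(j=2)
          F(j=1)
          -> return 1
          F(j=0)
          -> return 0
        -> return 1
        F(j=1)
        -> return 1
      -> return 2
      F(j=2) -> return 1  (same call as traced above)
    -> return 3
    F(j=3) -> return 2  (same call as traced above)
  -> return 5
  F(j=4) -> return 3  (same call as traced above)
-> return 8

Final answer: 8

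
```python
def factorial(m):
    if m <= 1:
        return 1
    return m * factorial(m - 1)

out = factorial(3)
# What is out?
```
Call trace:
factorial(m=3)
  factorial(m=2)
    factorial(m=1)
    -> return 1
  -> return 2
-> return 6

Final answer: 6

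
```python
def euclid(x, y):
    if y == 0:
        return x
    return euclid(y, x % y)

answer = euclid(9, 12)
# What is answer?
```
Call trace:
euclid(x=9, y=12)
  euclid(x=12, y=9)
    euclid(x=9, y=3)
      euclid(x=3, y=0)
      -> return 3
    -> return 3
  -> return 3
-> return 3

Final answer: 3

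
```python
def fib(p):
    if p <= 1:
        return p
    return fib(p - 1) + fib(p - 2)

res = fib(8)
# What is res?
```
Call trace (a repeated sub-call is expanded the first time; later identical calls just restate its return value):
fib(p=8)
  fib(p=7)
    fib(p=6)
      fib(p=5)
        fib(p=4)
          fib(p=3)
            fib(p=2)
              fib(p=1)
              -> return 1
              fib(p=0)
              -> return 0
            -> return 1
            fib(p=1)
            -> return 1
          -> return 2
          fib(p=2) -> return 1  (same call as traced above)
        -> return 3
        fib(p=3) -> return 2  (same call as traced above)
      -> return 5
      fib(p=4) -> return 3  (same call as traced above)
    -> return 8
    fib(p=5) -> return 5  (same call as traced above)
  -> return 13
  fib(p=6) -> return 8  (same call as traced above)
-> return 21

Final answer: 21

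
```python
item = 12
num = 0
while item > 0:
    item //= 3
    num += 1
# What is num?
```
Trace:
  item=12
  item=12, num=0
  item=4, num=1
  item=1, num=2
  item=0, num=3

Final answer: 3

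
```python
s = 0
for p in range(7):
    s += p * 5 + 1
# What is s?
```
Trace:
  s=0
  s=1, p=0
  s=7, p=1
  s=18, p=2
  s=34, p=3
  s=55, p=4
  s=81, p=5
  s=112, p=6

Final answer: 112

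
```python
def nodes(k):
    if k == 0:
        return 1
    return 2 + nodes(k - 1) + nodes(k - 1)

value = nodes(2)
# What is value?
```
Call trace (a repeated sub-call is expanded the first time; later identical calls just restate its return value):
nodes(k=2)
  nodes(k=1)
    nodes(k=0)
    -> return 1
    nodes(k=0)
    -> return 1
  -> return 4
  nodes(k=1) -> return 4  (same call as traced above)
-> return 10

Final answer: 10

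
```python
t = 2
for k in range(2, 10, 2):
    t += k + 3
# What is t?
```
Trace:
  t=2
  t=7, k=2
  t=14, k=4
  t=23, k=6
  t=34, k=8

Final answer: 34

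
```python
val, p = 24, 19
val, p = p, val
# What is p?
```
Trace:
  val=24, p=19
  val=19, p=24

Final answer: 24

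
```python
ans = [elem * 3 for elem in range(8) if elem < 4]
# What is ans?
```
Trace:
  elem=0
  elem=1
  elem=2
  elem=3
  elem=4
  elem=5
  elem=6
  elem=7
  ans=[0, 3, 6, 9]

Final answer: [0, 3, 6, 9]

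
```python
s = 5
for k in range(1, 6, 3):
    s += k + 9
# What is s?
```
Trace:
  s=5
  s=15, k=1
  s=28, k=4

Final answer: 28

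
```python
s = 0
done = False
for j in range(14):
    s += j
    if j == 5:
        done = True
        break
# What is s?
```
Trace:
  s=0
  s=0, done=False
  s=0, done=False, j=0
  s=1, done=False, j=1
  s=3, done=False, j=2
  s=6, done=False, j=3
  s=10, done=False, j=4
  s=15, done=True, j=5

Final answer: 15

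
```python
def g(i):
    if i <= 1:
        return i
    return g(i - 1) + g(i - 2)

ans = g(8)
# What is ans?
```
Call trace (a repeated sub-call is expanded the first time; later identical calls just restate its return value):
g(i=8)
  g(i=7)
    g(i=6)
      g(i=5)
        g(i=4)
          g(i=3)
            g(i=2)
              g(i=1)
              -> return 1
              g(i=0)
              -> return 0
            -> return 1
            g(i=1)
            -> return 1
          -> return 2
          g(i=2) -> return 1  (same call as traced above)
        -> return 3
        g(i=3) -> return 2  (same call as traced above)
      -> return 5
      g(i=4) -> return 3  (same call as traced above)
    -> return 8
    g(i=5) -> return 5  (same call as traced above)
  -> return 13
  g(i=6) -> return 8  (same call as traced above)
-> return 21

Final answer: 21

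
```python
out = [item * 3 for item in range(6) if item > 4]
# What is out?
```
Trace:
  item=0
  item=1
  item=2
  item=3
  item=4
  item=5
  out=[15]

Final answer: [15]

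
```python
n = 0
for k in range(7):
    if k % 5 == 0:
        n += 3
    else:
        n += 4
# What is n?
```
Trace:
  n=0
  n=3, k=0
  n=7, k=1
  n=11, k=2
  n=15, k=3
  n=19, k=4
  n=22, k=5
  n=26, k=6

Final answer: 26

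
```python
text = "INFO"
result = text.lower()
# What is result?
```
Trace:
  text='INFO'
  text='INFO', result='info'

Final answer: 'info'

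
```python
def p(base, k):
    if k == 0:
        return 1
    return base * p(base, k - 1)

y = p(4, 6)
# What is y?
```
Call trace:
p(base=4, k=6)
  p(base=4, k=5)
    p(base=4, k=4)
      p(base=4, k=3)
        p(base=4, k=2)
          p(base=4, k=1)
            p(base=4, k=0)
            -> return 1
          -> return 4
        -> return 16
      -> return 64
    -> return 256
  -> return 1024
-> return 4096

Final answer: 4096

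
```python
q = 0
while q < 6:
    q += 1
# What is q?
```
Trace:
  q=0
  q=1
  q=2
  q=3
  q=4
  q=5
  q=6

Final answer: 6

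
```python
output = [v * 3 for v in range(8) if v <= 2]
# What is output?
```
Trace:
  v=0
  v=1
  v=2
  v=3
  v=4
  v=5
  v=6
  v=7
  output=[0, 3, 6]

Final answer: [0, 3, 6]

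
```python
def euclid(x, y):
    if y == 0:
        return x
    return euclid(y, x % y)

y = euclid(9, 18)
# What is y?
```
Call trace:
euclid(x=9, y=18)
  euclid(x=18, y=9)
    euclid(x=9, y=0)
    -> return 9
  -> return 9
-> return 9

Final answer: 9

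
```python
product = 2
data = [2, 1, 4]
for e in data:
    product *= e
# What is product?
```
Trace:
  product=2
  product=4, e=2
  product=4, e=1
  product=16, e=4

Final answer: 16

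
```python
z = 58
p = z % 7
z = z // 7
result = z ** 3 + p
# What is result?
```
Trace:
  z=58
  z=58, p=2
  z=8, p=2
  z=8, p=2, result=514

Final answer: 514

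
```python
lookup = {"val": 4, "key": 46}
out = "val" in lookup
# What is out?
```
Trace:
  lookup={'val': 4, 'key': 46}
  lookup={'val': 4, 'key': 46}, out=True

Final answer: True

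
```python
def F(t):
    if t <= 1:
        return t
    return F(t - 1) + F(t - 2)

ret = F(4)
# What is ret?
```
Call trace (a repeated sub-call is expanded the first time; later identical calls just restate its return value):
F(t=4)
  F(t=3)
    F(t=2)
      F(t=1)
      -> return 1
      F(t=0)
      -> return 0
    -> return 1
    F(t=1)
    -> return 1
  -> return 2
  F(t=2) -> return 1  (same call as traced above)
-> return 3

Final answer: 3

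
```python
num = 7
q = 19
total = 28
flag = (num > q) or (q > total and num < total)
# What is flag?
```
Trace:
  num=7
  num=7, q=19
  num=7, q=19, total=28
  num=7, q=19, total=28, flag=False

Final answer: False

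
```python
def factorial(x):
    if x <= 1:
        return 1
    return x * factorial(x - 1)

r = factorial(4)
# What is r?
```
Call trace:
factorial(x=4)
  factorial(x=3)
    factorial(x=2)
      factorial(x=1)
      -> return 1
    -> return 2
  -> return 6
-> return 24

Final answer: 24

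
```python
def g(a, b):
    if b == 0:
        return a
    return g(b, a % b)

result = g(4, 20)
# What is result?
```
Call trace:
g(a=4, b=20)
  g(a=20, b=4)
    g(a=4, b=0)
    -> return 4
  -> return 4
-> return 4

Final answer: 4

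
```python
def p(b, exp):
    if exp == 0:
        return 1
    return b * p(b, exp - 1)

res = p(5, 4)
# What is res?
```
Call trace:
p(b=5, exp=4)
  p(b=5, exp=3)
    p(b=5, exp=2)
      p(b=5, exp=1)
        p(b=5, exp=0)
        -> return 1
      -> return 5
    -> return 25
  -> return 125
-> return 625

Final answer: 625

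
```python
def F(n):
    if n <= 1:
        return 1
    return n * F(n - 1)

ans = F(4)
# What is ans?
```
Call trace:
F(n=4)
  F(n=3)
    F(n=2)
      F(n=1)
      -> return 1
    -> return 2
  -> return 6
-> return 24

Final answer: 24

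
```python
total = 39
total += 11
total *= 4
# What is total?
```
Trace:
  total=39
  total=50
  total=200

Final answer: 200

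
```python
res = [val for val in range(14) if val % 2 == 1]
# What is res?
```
Trace:
  val=0
  val=1
  val=2
  val=3
  val=4
  val=5
  val=6
  val=7
  val=8
  val=9
  val=10
  val=11
  val=12
  val=13
  res=[1, 3, 5, 7, 9, 11, 13]

Final answer: [1, 3, 5, 7, 9, 11, 13]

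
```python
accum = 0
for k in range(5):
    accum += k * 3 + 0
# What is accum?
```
Trace:
  accum=0
  accum=0, k=0
  accum=3, k=1
  accum=9, k=2
  accum=18, k=3
  accum=30, k=4

Final answer: 30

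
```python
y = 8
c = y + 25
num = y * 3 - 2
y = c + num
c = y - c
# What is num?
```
Trace:
  y=8
  y=8, c=33
  y=8, c=33, num=22
  y=55, c=33, num=22
  y=55, c=22, num=22

Final answer: 22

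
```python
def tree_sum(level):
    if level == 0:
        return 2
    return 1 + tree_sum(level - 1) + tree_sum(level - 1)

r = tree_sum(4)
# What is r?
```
Call trace (a repeated sub-call is expanded the first time; later identical calls just restate its return value):
tree_sum(level=4)
  tree_sum(level=3)
    tree_sum(level=2)
      tree_sum(level=1)
        tree_sum(level=0)
        -> return 2
        tree_sum(level=0)
        -> return 2
      -> return 5
      tree_sum(level=1) -> return 5  (same call as traced above)
    -> return 11
    tree_sum(level=2) -> return 11  (same call as traced above)
  -> return 23
  tree_sum(level=3) -> return 23  (same call as traced above)
-> return 47

Final answer: 47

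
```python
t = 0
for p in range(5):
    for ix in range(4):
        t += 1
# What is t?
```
Trace:
  t=0
  t=1, p=0, ix=0
  t=2, p=0, ix=1
  t=3, p=0, ix=2
  t=4, p=0, ix=3
  t=5, p=1, ix=0
  t=6, p=1, ix=1
  t=7, p=1, ix=2
  t=8, p=1, ix=3
  t=9, p=2, ix=0
  t=10, p=2, ix=1
  t=11, p=2, ix=2
  t=12, p=2, ix=3
  t=13, p=3, ix=0
  t=14, p=3, ix=1
  t=15, p=3, ix=2
  t=16, p=3, ix=3
  t=17, p=4, ix=0
  t=18, p=4, ix=1
  t=19, p=4, ix=2
  t=20, p=4, ix=3

Final answer: 20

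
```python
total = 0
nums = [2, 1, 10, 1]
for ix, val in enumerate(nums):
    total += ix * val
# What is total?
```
Trace:
  total=0
  total=0, ix=0, val=2
  total=1, ix=1, val=1
  total=21, ix=2, val=10
  total=24, ix=3, val=1

Final answer: 24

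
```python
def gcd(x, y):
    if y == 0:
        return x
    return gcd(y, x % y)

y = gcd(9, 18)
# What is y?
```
Call trace:
gcd(x=9, y=18)
  gcd(x=18, y=9)
    gcd(x=9, y=0)
    -> return 9
  -> return 9
-> return 9

Final answer: 9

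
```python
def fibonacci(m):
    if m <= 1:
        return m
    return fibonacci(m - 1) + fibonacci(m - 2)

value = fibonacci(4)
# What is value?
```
Call trace (a repeated sub-call is expanded the first time; later identical calls just restate its return value):
fibonacci(m=4)
  fibonacci(m=3)
    fibonacci(m=2)
      fibonacci(m=1)
      -> return 1
      fibonacci(m=0)
      -> return 0
    -> return 1
    fibonacci(m=1)
    -> return 1
  -> return 2
  fibonacci(m=2) -> return 1  (same call as traced above)
-> return 3

Final answer: 3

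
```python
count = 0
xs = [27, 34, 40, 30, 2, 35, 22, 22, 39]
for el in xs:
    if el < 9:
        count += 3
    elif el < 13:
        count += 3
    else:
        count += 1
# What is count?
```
Trace:
  count=0
  count=1, el=27
  count=2, el=34
  count=3, el=40
  count=4, el=30
  count=7, el=2
  count=8, el=35
  count=9, el=22
  count=10, el=22
  count=11, el=39

Final answer: 11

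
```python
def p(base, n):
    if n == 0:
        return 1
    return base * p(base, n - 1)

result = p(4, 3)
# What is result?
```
Call trace:
p(base=4, n=3)
  p(base=4, n=2)
    p(base=4, n=1)
      p(base=4, n=0)
      -> return 1
    -> return 4
  -> return 16
-> return 64

Final answer: 64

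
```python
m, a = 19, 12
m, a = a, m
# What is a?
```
Trace:
  m=19, a=12
  m=12, a=19

Final answer: 19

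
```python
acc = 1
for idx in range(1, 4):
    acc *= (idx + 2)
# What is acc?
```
Trace:
  acc=1
  acc=3, idx=1
  acc=12, idx=2
  acc=60, idx=3

Final answer: 60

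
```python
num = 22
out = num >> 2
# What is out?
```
Trace:
  num=22
  num=22, out=5

Final answer: 5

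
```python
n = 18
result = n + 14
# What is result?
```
Trace:
  n=18
  n=18, result=32

Final answer: 32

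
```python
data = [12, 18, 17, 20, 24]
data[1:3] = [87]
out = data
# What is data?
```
Trace:
  data=[12, 18, 17, 20, 24]
  data=[12, 87, 20, 24]
  data=[12, 87, 20, 24], out=[12, 87, 20, 24]

Final answer: [12, 87, 20, 24]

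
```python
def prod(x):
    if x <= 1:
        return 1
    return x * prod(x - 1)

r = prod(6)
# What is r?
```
Call trace:
prod(x=6)
  prod(x=5)
    prod(x=4)
      prod(x=3)
        prod(x=2)
          prod(x=1)
          -> return 1
        -> return 2
      -> return 6
    -> return 24
  -> return 120
-> return 720

Final answer: 720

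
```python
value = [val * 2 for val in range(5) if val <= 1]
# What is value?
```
Trace:
  val=0
  val=1
  val=2
  val=3
  val=4
  value=[0, 2]

Final answer: [0, 2]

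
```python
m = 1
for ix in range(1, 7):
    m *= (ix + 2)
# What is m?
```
Trace:
  m=1
  m=3, ix=1
  m=12, ix=2
  m=60, ix=3
  m=360, ix=4
  m=2520, ix=5
  m=20160, ix=6

Final answer: 20160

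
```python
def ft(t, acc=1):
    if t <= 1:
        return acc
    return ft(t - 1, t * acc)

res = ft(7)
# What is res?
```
Call trace:
ft(t=7, acc=1)
  ft(t=6, acc=7)
    ft(t=5, acc=42)
      ft(t=4, acc=210)
        ft(t=3, acc=840)
          ft(t=2, acc=2520)
            ft(t=1, acc=5040)
            -> return 5040
          -> return 5040
        -> return 5040
      -> return 5040
    -> return 5040
  -> return 5040
-> return 5040

Final answer: 5040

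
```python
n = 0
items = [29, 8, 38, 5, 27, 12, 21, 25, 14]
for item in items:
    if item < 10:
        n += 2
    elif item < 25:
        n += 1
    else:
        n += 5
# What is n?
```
Trace:
  n=0
  n=5, item=29
  n=7, item=8
  n=12, item=38
  n=14, item=5
  n=19, item=27
  n=20, item=12
  n=21, item=21
  n=26, item=25
  n=27, item=14

Final answer: 27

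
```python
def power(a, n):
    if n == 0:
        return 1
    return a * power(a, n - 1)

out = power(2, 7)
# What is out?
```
Call trace:
power(a=2, n=7)
  power(a=2, n=6)
    power(a=2, n=5)
      power(a=2, n=4)
        power(a=2, n=3)
          power(a=2, n=2)
            power(a=2, n=1)
              power(a=2, n=0)
              -> return 1
            -> return 2
          -> return 4
        -> return 8
      -> return 16
    -> return 32
  -> return 64
-> return 128

Final answer: 128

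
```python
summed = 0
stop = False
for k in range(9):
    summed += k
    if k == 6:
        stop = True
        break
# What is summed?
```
Trace:
  summed=0
  summed=0, stop=False
  summed=0, stop=False, k=0
  summed=1, stop=False, k=1
  summed=3, stop=False, k=2
  summed=6, stop=False, k=3
  summed=10, stop=False, k=4
  summed=15, stop=False, k=5
  summed=21, stop=True, k=6

Final answer: 21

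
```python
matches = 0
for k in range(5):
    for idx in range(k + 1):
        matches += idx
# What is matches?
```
Trace:
  matches=0
  matches=0, k=0, idx=0
  matches=0, k=1, idx=0
  matches=1, k=1, idx=1
  matches=1, k=2, idx=0
  matches=2, k=2, idx=1
  matches=4, k=2, idx=2
  matches=4, k=3, idx=0
  matches=5, k=3, idx=1
  matches=7, k=3, idx=2
  matches=10, k=3, idx=3
  matches=10, k=4, idx=0
  matches=11, k=4, idx=1
  matches=13, k=4, idx=2
  matches=16, k=4, idx=3
  matches=20, k=4, idx=4

Final answer: 20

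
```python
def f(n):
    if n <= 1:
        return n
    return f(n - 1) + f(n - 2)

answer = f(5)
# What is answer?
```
Call trace (a repeated sub-call is expanded the first time; later identical calls just restate its return value):
f(n=5)
  f(n=4)
    f(n=3)
      f(n=2)
        f(n=1)
        -> return 1
        f(n=0)
        -> return 0
      -> return 1
      f(n=1)
      -> return 1
    -> return 2
    f(n=2) -> return 1  (same call as traced above)
  -> return 3
  f(n=3) -> return 2  (same call as traced above)
-> return 5

Final answer: 5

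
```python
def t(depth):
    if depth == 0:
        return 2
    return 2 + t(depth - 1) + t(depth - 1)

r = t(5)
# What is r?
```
Call trace (a repeated sub-call is expanded the first time; later identical calls just restate its return value):
t(depth=5)
  t(depth=4)
    t(depth=3)
      t(depth=2)
        t(depth=1)
          t(depth=0)
          -> return 2
          t(depth=0)
          -> return 2
        -> return 6
        t(depth=1) -> return 6  (same call as traced above)
      -> return 14
      t(depth=2) -> return 14  (same call as traced above)
    -> return 30
    t(depth=3) -> return 30  (same call as traced above)
  -> return 62
  t(depth=4) -> return 62  (same call as traced above)
-> return 126

Final answer: 126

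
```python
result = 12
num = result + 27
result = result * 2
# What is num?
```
Trace:
  result=12
  result=12, num=39
  result=24, num=39

Final answer: 39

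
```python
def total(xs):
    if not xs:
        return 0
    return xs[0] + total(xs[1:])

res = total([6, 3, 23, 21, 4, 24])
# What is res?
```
Call trace:
total(xs=[6, 3, 23, 21, 4, 24])
  total(xs=[3, 23, 21, 4, 24])
    total(xs=[23, 21, 4, 24])
      total(xs=[21, 4, 24])
        total(xs=[4, 24])
          total(xs=[24])
            total(xs=[])
            -> return 0
          -> return 24
        -> return 28
      -> return 49
    -> return 72
  -> return 75
-> return 81

Final answer: 81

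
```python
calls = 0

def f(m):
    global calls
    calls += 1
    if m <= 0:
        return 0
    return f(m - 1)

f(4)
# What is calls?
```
Call trace:
f(m=4)
  f(m=3)
    f(m=2)
      f(m=1)
        f(m=0)
        -> return 0
      -> return 0
    -> return 0
  -> return 0
-> return 0

calls is incremented once per call. f is entered once for each m = 4, 3, 2, 1, 0 (the m <= 0 call returns without recursing), i.e. 4 + 1 calls.
calls = 5

Final answer: 5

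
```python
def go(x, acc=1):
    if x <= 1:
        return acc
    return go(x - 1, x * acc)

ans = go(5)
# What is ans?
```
Call trace:
go(x=5, acc=1)
  go(x=4, acc=5)
    go(x=3, acc=20)
      go(x=2, acc=60)
        go(x=1, acc=120)
        -> return 120
      -> return 120
    -> return 120
  -> return 120
-> return 120

Final answer: 120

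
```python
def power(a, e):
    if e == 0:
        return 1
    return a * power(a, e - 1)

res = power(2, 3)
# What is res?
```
Call trace:
power(a=2, e=3)
  power(a=2, e=2)
    power(a=2, e=1)
      power(a=2, e=0)
      -> return 1
    -> return 2
  -> return 4
-> return 8

Final answer: 8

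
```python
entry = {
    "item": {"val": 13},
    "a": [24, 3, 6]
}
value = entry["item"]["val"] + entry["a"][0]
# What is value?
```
Trace:
  entry={'item': {'val': 13}, 'a': [24, 3, 6]}
  entry={'item': {'val': 13}, 'a': [24, 3, 6]}, value=37

Final answer: 37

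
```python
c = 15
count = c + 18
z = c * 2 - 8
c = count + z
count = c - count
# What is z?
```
Trace:
  c=15
  c=15, count=33
  c=15, count=33, z=22
  c=55, count=33, z=22
  c=55, count=22, z=22

Final answer: 22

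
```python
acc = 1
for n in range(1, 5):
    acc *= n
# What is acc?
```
Trace:
  acc=1
  acc=1, n=1
  acc=2, n=2
  acc=6, n=3
  acc=24, n=4

Final answer: 24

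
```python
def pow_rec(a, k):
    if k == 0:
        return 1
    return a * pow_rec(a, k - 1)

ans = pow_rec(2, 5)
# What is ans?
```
Call trace:
pow_rec(a=2, k=5)
  pow_rec(a=2, k=4)
    pow_rec(a=2, k=3)
      pow_rec(a=2, k=2)
        pow_rec(a=2, k=1)
          pow_rec(a=2, k=0)
          -> return 1
        -> return 2
      -> return 4
    -> return 8
  -> return 16
-> return 32

Final answer: 32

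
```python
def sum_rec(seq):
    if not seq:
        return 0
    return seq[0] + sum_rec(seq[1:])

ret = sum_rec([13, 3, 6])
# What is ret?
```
Call trace:
sum_rec(seq=[13, 3, 6])
  sum_rec(seq=[3, 6])
    sum_rec(seq=[6])
      sum_rec(seq=[])
      -> return 0
    -> return 6
  -> return 9
-> return 22

Final answer: 22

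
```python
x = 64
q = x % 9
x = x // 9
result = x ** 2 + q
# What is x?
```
Trace:
  x=64
  x=64, q=1
  x=7, q=1
  x=7, q=1, result=50

Final answer: 7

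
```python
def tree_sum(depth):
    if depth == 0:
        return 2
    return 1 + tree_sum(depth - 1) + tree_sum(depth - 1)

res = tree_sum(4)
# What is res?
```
Call trace (a repeated sub-call is expanded the first time; later identical calls just restate its return value):
tree_sum(depth=4)
  tree_sum(depth=3)
    tree_sum(depth=2)
      tree_sum(depth=1)
        tree_sum(depth=0)
        -> return 2
        tree_sum(depth=0)
        -> return 2
      -> return 5
      tree_sum(depth=1) -> return 5  (same call as traced above)
    -> return 11
    tree_sum(depth=2) -> return 11  (same call as traced above)
  -> return 23
  tree_sum(depth=3) -> return 23  (same call as traced above)
-> return 47

Final answer: 47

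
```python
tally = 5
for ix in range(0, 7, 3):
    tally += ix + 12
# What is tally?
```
Trace:
  tally=5
  tally=17, ix=0
  tally=32, ix=3
  tally=50, ix=6

Final answer: 50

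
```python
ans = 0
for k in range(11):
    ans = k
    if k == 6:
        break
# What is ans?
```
Trace:
  ans=0
  ans=0, k=0
  ans=1, k=1
  ans=2, k=2
  ans=3, k=3
  ans=4, k=4
  ans=5, k=5
  ans=6, k=6

Final answer: 6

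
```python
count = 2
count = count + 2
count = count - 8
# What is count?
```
Trace:
  count=2
  count=4
  count=-4

Final answer: -4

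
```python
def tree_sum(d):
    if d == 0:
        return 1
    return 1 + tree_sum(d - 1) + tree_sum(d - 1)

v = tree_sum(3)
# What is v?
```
Call trace (a repeated sub-call is expanded the first time; later identical calls just restate its return value):
tree_sum(d=3)
  tree_sum(d=2)
    tree_sum(d=1)
      tree_sum(d=0)
      -> return 1
      tree_sum(d=0)
      -> return 1
    -> return 3
    tree_sum(d=1) -> return 3  (same call as traced above)
  -> return 7
  tree_sum(d=2) -> return 7  (same call as traced above)
-> return 15

Final answer: 15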